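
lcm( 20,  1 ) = 20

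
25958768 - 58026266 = -32067498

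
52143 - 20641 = 31502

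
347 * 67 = 23249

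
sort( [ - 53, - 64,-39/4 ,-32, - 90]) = [ - 90, - 64, - 53, - 32,- 39/4] 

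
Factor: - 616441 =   -  7^1*83^1*1061^1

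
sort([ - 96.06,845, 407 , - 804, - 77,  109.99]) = [ - 804 , - 96.06, - 77, 109.99, 407, 845]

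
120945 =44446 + 76499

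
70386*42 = 2956212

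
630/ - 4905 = -14/109 = - 0.13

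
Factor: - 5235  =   - 3^1 *5^1*349^1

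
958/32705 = 958/32705 = 0.03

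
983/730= 983/730 = 1.35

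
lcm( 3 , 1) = 3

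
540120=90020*6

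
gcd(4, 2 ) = 2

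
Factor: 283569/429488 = 2^( - 4) * 3^1*11^1*13^1*17^( - 1 )*661^1 * 1579^(-1)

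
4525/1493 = 3 + 46/1493 = 3.03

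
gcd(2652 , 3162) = 102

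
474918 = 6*79153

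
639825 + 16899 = 656724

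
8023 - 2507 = 5516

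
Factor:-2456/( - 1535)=2^3*5^( - 1)= 8/5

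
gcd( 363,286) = 11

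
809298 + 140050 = 949348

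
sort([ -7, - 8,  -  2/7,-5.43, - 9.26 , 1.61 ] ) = [ - 9.26 ,-8,-7, - 5.43,-2/7, 1.61] 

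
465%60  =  45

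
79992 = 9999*8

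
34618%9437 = 6307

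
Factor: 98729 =98729^1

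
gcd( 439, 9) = 1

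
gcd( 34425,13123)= 1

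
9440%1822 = 330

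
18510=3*6170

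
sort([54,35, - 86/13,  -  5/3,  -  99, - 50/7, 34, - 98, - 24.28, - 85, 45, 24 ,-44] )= [ - 99, - 98,  -  85,-44, - 24.28, - 50/7, - 86/13,- 5/3,24, 34,35, 45, 54 ] 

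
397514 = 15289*26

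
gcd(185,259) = 37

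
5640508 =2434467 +3206041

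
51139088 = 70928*721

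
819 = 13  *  63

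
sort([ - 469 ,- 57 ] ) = [-469, - 57]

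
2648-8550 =  -  5902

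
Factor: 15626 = 2^1*13^1*601^1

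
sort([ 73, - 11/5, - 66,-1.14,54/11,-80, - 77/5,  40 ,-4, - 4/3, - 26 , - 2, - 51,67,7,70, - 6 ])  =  [ -80, - 66,-51, - 26,- 77/5, - 6, -4,-11/5, - 2, - 4/3, - 1.14,54/11,7,40, 67,70, 73] 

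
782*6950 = 5434900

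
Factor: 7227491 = 67^1*107873^1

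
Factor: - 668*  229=  -  152972 = -2^2 * 167^1 *229^1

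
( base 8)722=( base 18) 17G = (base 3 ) 122021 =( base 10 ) 466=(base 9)567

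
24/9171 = 8/3057= 0.00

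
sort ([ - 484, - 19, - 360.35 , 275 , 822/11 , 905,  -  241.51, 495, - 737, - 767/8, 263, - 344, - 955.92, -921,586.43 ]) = [-955.92 , - 921, - 737, - 484, - 360.35, - 344, -241.51 , - 767/8, - 19,  822/11,  263,275, 495,586.43, 905] 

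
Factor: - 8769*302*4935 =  - 13069054530 = -2^1*3^2*5^1*7^1*37^1*47^1*79^1*151^1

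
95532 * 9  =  859788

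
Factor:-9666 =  - 2^1 * 3^3*179^1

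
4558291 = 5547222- 988931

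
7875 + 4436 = 12311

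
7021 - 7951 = - 930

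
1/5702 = 1/5702 = 0.00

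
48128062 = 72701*662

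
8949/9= 2983/3 = 994.33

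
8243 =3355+4888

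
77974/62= 1257 + 20/31 = 1257.65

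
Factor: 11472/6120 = 478/255 = 2^1*3^( - 1)*5^( - 1)*17^(  -  1 )*239^1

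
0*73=0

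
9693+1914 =11607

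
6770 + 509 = 7279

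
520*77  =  40040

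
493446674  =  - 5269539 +498716213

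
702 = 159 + 543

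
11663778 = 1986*5873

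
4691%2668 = 2023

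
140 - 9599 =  - 9459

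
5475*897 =4911075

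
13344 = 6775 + 6569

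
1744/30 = 872/15 =58.13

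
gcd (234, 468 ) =234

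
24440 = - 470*(  -  52)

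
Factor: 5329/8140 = 2^( - 2)*5^ ( - 1)*11^( - 1)*37^ ( - 1) * 73^2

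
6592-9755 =-3163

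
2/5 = 2/5=0.40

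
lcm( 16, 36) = 144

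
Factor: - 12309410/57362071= - 2^1 * 5^1*13^( - 1 ) * 1230941^1 * 4412467^( - 1) 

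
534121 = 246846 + 287275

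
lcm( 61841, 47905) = 3401255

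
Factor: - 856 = -2^3*107^1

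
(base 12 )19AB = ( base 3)11022212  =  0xC53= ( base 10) 3155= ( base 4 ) 301103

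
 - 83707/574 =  - 146 + 97/574 =-145.83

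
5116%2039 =1038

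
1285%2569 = 1285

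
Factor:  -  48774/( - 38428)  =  33/26 = 2^( - 1)* 3^1*11^1 * 13^( - 1)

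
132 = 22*6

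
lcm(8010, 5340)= 16020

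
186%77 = 32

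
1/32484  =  1/32484  =  0.00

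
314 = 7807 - 7493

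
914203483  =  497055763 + 417147720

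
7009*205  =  1436845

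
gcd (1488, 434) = 62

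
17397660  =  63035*276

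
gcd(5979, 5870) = 1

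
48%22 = 4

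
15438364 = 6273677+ 9164687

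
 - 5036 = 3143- 8179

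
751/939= 751/939=0.80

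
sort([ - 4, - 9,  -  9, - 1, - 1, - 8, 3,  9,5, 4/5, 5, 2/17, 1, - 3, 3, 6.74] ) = [ - 9, - 9, - 8,-4, -3, - 1, - 1, 2/17,4/5, 1, 3, 3, 5,5, 6.74,9]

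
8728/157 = 55 + 93/157=55.59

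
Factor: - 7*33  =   -231 = -3^1 * 7^1 *11^1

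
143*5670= 810810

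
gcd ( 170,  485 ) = 5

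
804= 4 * 201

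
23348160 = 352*66330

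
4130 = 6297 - 2167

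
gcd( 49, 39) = 1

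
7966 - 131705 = -123739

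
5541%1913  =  1715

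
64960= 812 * 80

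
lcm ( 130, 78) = 390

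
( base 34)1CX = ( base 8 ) 3075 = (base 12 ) B11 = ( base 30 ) 1N7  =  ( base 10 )1597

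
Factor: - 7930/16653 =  - 2^1 * 3^ ( - 1 )*5^1*7^( - 1 ) = -  10/21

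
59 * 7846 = 462914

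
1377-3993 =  - 2616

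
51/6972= 17/2324  =  0.01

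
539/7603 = 539/7603 = 0.07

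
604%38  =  34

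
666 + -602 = 64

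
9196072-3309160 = 5886912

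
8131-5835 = 2296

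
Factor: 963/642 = 2^ ( - 1)*3^1   =  3/2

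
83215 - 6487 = 76728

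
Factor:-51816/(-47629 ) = 2^3* 3^1*17^1*127^1*47629^( - 1)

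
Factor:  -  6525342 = -2^1*3^2 * 227^1*1597^1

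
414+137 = 551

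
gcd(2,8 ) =2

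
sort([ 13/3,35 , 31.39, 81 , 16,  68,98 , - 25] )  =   [ - 25, 13/3,16,  31.39,35,68, 81,98]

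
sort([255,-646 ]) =[-646,255]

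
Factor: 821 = 821^1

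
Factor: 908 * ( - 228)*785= - 2^4*3^1*5^1*19^1*157^1*227^1 = -162513840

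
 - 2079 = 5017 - 7096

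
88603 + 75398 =164001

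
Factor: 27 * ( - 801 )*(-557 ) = 3^5*89^1*557^1 = 12046239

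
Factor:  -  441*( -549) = 242109= 3^4*7^2*61^1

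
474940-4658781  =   - 4183841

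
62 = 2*31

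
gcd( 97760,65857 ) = 1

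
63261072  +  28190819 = 91451891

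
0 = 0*231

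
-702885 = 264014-966899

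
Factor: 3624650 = 2^1*5^2*72493^1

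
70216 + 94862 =165078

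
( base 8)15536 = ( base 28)8Q6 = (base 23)d5e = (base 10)7006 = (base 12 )407A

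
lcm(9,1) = 9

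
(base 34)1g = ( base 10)50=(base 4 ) 302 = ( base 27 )1n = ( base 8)62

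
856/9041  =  856/9041  =  0.09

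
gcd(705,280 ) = 5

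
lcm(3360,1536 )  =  53760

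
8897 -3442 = 5455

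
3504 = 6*584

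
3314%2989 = 325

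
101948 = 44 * 2317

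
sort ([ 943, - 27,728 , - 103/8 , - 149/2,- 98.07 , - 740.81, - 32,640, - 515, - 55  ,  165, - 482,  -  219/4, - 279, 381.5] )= [-740.81 , - 515, - 482,-279,-98.07, - 149/2, - 55,-219/4, - 32, - 27, - 103/8,165 , 381.5, 640, 728,943 ] 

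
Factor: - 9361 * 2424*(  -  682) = 15475305648=   2^4*3^1*11^2*23^1*31^1*37^1 * 101^1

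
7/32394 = 7/32394 = 0.00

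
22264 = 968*23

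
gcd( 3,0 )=3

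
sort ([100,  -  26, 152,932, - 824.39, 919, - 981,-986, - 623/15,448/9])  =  [ - 986 ,-981, - 824.39, - 623/15, - 26, 448/9,  100,152,919,932]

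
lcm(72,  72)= 72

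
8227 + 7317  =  15544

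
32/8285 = 32/8285 = 0.00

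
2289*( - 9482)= - 21704298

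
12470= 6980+5490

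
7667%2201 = 1064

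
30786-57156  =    -  26370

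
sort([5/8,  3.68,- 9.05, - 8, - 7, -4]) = [ - 9.05,  -  8, - 7, - 4,5/8, 3.68] 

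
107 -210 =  - 103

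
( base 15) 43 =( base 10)63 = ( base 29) 25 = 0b111111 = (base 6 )143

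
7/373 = 7/373 =0.02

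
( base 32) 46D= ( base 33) 3VB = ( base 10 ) 4301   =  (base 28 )5dh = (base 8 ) 10315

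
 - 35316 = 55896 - 91212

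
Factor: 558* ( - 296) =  - 2^4 * 3^2*31^1 * 37^1  =  - 165168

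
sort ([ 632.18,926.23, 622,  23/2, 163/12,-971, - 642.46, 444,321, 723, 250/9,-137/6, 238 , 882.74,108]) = [ - 971, - 642.46,-137/6, 23/2,163/12,250/9,108,  238, 321, 444,  622,  632.18, 723, 882.74, 926.23] 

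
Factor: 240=2^4*3^1 * 5^1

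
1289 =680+609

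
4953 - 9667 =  - 4714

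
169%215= 169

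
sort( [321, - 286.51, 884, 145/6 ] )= [-286.51, 145/6, 321, 884 ]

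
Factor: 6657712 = 2^4*416107^1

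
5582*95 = 530290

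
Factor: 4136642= 2^1 *19^1  *  23^1*4733^1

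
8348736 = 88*94872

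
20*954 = 19080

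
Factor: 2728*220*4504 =2^8*5^1*11^2 * 31^1*563^1=2703120640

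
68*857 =58276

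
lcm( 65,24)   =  1560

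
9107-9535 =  -428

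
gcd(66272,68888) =872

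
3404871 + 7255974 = 10660845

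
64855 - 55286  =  9569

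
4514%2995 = 1519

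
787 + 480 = 1267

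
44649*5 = 223245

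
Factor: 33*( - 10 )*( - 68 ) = 22440 = 2^3*3^1*5^1*11^1*17^1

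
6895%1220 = 795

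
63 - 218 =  - 155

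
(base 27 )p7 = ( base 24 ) 14a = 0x2aa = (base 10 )682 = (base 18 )21g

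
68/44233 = 68/44233= 0.00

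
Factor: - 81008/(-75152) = 83/77 =7^(-1 ) * 11^(- 1 )*83^1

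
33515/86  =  33515/86 =389.71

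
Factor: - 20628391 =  - 7^1*2946913^1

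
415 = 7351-6936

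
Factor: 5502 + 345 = 5847 = 3^1*1949^1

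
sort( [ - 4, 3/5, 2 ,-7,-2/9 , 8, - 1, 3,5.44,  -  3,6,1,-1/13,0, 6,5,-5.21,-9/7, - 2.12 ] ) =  [-7, - 5.21,-4,- 3, - 2.12,-9/7, - 1, - 2/9, - 1/13, 0, 3/5,1, 2,3,5,5.44 , 6, 6,  8] 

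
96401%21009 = 12365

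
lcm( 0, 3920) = 0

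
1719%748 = 223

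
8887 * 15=133305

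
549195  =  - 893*(-615) 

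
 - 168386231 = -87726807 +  - 80659424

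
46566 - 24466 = 22100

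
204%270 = 204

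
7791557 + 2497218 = 10288775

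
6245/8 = 780 + 5/8 = 780.62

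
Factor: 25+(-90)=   -  5^1* 13^1=-  65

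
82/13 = 82/13 = 6.31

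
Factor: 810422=2^1*405211^1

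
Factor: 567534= 2^1*3^1*11^1*8599^1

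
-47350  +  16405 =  - 30945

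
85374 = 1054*81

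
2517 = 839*3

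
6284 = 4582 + 1702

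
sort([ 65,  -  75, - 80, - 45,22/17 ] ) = [-80, - 75, - 45, 22/17,  65 ] 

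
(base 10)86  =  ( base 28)32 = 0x56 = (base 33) 2k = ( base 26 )38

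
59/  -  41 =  - 59/41 = - 1.44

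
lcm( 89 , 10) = 890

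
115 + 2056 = 2171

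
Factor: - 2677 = - 2677^1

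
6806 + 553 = 7359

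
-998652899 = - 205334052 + -793318847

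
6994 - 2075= 4919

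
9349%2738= 1135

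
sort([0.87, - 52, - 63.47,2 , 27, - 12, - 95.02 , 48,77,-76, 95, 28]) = [ - 95.02, - 76, - 63.47, - 52, - 12,0.87,2,27, 28,48,77,95]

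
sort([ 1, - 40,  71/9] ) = [-40,1, 71/9 ]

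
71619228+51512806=123132034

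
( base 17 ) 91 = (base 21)77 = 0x9A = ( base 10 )154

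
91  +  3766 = 3857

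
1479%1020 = 459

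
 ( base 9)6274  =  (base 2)1000111111011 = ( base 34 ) 3xd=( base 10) 4603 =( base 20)ba3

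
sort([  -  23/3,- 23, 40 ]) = [ - 23,  -  23/3 , 40] 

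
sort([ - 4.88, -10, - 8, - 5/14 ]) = [- 10, - 8,-4.88, -5/14]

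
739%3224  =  739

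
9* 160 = 1440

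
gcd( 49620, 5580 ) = 60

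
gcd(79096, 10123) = 1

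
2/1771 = 2/1771= 0.00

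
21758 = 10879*2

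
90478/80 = 1130 + 39/40 = 1130.97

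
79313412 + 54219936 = 133533348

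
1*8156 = 8156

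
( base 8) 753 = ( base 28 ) HF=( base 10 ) 491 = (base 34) EF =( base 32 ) fb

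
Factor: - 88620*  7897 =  - 2^2*3^1*5^1*7^1 *53^1*149^1 *211^1 = -  699832140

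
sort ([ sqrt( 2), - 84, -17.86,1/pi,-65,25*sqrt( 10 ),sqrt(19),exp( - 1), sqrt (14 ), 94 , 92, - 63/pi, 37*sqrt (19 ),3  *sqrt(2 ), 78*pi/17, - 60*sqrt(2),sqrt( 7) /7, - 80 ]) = [ - 60*sqrt(2 )  ,-84, - 80,-65, - 63/pi, - 17.86,1/pi,exp ( - 1 ), sqrt (7)/7,  sqrt( 2),sqrt(14 ),3*sqrt(2),sqrt( 19 ),78*pi/17,25*sqrt(  10 ), 92,94, 37*sqrt(19 )]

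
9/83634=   3/27878 = 0.00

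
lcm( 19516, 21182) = 1736924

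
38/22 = 19/11 = 1.73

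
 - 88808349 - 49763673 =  - 138572022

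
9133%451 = 113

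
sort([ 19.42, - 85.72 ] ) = [ - 85.72,19.42]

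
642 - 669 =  - 27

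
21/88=21/88 = 0.24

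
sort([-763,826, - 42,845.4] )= [  -  763 , - 42 , 826,  845.4] 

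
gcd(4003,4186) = 1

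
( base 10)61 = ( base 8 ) 75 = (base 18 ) 37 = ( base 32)1t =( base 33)1s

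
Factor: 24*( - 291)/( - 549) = 2^3* 61^ ( - 1 )*97^1  =  776/61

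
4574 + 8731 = 13305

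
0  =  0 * 375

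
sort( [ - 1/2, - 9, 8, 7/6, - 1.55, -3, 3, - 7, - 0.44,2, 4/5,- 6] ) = [ - 9, - 7, - 6, - 3, - 1.55, - 1/2, - 0.44, 4/5,7/6, 2, 3, 8]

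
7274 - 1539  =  5735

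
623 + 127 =750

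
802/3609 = 2/9 = 0.22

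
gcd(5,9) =1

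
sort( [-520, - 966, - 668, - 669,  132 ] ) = [ - 966, - 669, - 668,-520,  132] 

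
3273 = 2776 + 497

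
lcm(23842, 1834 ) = 23842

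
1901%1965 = 1901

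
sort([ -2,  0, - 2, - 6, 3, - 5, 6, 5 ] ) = [ - 6, - 5, - 2,-2,  0,3,  5,6]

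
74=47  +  27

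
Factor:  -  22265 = -5^1*61^1*73^1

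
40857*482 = 19693074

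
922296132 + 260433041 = 1182729173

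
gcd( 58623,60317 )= 1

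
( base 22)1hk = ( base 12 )612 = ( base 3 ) 1012112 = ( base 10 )878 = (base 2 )1101101110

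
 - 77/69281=-77/69281  =  -  0.00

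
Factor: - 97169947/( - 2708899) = 7^1 * 17^( - 1)* 159347^ (- 1)*13881421^1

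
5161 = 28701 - 23540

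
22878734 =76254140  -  53375406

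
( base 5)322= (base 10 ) 87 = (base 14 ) 63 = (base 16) 57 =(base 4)1113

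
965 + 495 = 1460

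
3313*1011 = 3349443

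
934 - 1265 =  - 331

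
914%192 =146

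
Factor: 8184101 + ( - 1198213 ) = 6985888 = 2^5*7^1 * 13^1*2399^1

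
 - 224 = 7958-8182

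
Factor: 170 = 2^1*5^1 * 17^1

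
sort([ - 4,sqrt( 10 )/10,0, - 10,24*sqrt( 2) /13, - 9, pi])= [ - 10, - 9, - 4, 0,sqrt( 10) /10, 24*sqrt (2 )/13,pi ]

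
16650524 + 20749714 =37400238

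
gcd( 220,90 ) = 10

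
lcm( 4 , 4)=4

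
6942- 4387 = 2555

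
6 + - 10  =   - 4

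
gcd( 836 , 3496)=76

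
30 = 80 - 50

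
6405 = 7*915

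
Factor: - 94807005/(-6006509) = 3^1*5^1*29^( - 1)*1429^1*4423^1*207121^( - 1 )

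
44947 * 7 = 314629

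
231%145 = 86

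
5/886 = 5/886 = 0.01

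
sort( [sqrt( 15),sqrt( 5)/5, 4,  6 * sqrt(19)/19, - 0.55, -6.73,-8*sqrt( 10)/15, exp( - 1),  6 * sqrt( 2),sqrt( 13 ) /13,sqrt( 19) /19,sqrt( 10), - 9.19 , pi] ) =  [ - 9.19, - 6.73, - 8 * sqrt(10)/15,-0.55, sqrt(19)/19,sqrt( 13)/13 , exp( - 1),sqrt(5)/5,  6*sqrt( 19)/19, pi,sqrt( 10),sqrt( 15),4  ,  6 * sqrt( 2 )]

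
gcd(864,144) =144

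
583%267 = 49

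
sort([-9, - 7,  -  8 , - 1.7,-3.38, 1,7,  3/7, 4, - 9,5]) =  [ - 9, - 9, - 8, - 7,  -  3.38,-1.7 , 3/7, 1,  4,5, 7]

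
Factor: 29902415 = 5^1*23^1*43^1*6047^1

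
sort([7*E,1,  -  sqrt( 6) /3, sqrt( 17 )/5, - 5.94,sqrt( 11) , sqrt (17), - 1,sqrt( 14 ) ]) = [ - 5.94, - 1,-sqrt(6 ) /3, sqrt( 17 ) /5, 1, sqrt(11 ), sqrt(14), sqrt( 17 ), 7 * E]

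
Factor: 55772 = 2^2*73^1*191^1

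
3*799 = 2397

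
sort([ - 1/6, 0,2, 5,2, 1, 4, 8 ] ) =[ - 1/6, 0, 1, 2 , 2, 4,5, 8 ]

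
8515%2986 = 2543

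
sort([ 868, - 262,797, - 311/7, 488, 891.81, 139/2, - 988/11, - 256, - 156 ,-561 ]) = [ - 561, - 262, - 256,-156,-988/11, -311/7, 139/2, 488, 797, 868,  891.81] 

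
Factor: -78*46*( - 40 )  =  2^5*3^1*5^1*13^1*23^1 =143520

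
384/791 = 384/791  =  0.49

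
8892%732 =108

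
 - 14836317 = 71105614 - 85941931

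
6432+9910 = 16342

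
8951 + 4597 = 13548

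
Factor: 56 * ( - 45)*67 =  - 2^3 * 3^2 *5^1*7^1 *67^1 = - 168840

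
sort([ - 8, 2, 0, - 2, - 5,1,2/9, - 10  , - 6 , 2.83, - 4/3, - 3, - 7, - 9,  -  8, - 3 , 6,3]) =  [  -  10,-9, - 8, - 8,-7, - 6, - 5, - 3 , - 3, - 2, - 4/3,0, 2/9, 1, 2, 2.83, 3 , 6]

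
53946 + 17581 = 71527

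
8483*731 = 6201073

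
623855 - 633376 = -9521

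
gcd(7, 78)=1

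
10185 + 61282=71467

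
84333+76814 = 161147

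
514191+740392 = 1254583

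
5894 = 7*842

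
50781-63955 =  - 13174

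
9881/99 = 99 + 80/99= 99.81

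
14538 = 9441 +5097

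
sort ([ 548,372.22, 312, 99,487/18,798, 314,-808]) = [ - 808,487/18,  99, 312 , 314,  372.22,548, 798 ]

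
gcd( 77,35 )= 7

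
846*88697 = 75037662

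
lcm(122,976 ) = 976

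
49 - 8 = 41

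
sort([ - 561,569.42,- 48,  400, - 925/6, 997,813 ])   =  [ - 561, - 925/6,-48, 400,569.42, 813,997] 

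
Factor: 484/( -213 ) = - 2^2*3^ ( - 1 )*11^2*  71^( -1 )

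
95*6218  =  590710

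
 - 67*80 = - 5360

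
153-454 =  - 301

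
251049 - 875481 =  - 624432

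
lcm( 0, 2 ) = 0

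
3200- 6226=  - 3026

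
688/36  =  172/9  =  19.11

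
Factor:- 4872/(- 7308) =2^1 *3^(-1) = 2/3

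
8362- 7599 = 763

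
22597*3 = 67791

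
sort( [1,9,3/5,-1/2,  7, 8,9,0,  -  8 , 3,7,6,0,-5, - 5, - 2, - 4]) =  [  -  8, - 5, - 5,  -  4,-2,  -  1/2,0,0,3/5, 1, 3, 6,  7, 7,8, 9 , 9 ] 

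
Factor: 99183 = 3^1*7^1*4723^1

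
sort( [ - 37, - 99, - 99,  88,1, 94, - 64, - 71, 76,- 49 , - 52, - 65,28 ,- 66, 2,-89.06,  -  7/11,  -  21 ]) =[ - 99, - 99 , - 89.06, - 71 ,-66,-65, - 64,-52 , - 49 ,-37,  -  21, - 7/11 , 1, 2, 28,  76, 88,94 ]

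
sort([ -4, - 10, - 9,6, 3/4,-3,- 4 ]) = [ - 10, - 9, - 4, -4, - 3,  3/4, 6]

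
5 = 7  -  2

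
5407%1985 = 1437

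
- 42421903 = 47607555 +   -  90029458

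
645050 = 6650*97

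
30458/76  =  15229/38 = 400.76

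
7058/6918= 3529/3459  =  1.02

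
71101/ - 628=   -  114 + 491/628  =  - 113.22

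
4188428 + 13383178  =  17571606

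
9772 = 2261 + 7511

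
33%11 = 0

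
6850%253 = 19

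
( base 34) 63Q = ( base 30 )7PE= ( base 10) 7064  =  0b1101110011000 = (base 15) 215E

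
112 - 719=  - 607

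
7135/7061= 1 + 74/7061 = 1.01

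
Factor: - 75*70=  - 5250  =  -  2^1*3^1 * 5^3*7^1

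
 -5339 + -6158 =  - 11497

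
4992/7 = 713+1/7  =  713.14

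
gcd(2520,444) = 12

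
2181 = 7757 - 5576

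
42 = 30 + 12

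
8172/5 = 1634 + 2/5 = 1634.40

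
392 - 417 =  - 25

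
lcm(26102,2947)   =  182714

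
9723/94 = 9723/94 = 103.44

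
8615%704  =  167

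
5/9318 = 5/9318 = 0.00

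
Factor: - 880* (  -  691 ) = 608080 = 2^4*5^1*11^1*691^1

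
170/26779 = 170/26779 = 0.01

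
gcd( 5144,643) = 643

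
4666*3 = 13998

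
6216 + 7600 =13816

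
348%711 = 348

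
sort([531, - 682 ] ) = [ - 682, 531]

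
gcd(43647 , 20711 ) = 1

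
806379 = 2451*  329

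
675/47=675/47  =  14.36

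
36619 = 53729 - 17110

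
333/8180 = 333/8180 = 0.04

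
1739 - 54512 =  - 52773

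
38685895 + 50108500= 88794395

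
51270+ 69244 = 120514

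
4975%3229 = 1746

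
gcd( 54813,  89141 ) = 1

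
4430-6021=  - 1591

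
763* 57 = 43491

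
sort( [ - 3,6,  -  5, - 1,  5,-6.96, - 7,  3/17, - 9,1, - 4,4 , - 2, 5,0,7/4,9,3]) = [ -9, - 7, - 6.96, - 5 ,-4, - 3, - 2, - 1 , 0, 3/17,1 , 7/4, 3,  4,5 , 5,  6,9 ] 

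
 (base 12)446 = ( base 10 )630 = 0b1001110110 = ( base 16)276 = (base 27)n9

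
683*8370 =5716710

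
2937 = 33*89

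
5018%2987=2031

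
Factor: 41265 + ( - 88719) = -47454 = - 2^1*3^1*11^1 * 719^1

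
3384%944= 552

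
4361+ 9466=13827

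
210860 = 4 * 52715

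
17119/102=1007/6 = 167.83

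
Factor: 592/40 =74/5 =2^1*5^( - 1)*37^1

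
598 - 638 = -40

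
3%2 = 1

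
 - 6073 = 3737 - 9810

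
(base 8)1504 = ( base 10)836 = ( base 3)1010222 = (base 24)1AK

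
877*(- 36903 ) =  - 32363931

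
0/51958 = 0 = 0.00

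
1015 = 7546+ -6531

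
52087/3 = 17362 + 1/3=17362.33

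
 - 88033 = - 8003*11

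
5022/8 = 2511/4 = 627.75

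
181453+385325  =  566778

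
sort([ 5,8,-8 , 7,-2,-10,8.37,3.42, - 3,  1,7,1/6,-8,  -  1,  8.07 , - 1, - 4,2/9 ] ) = [ - 10,-8,-8,-4, - 3, - 2,-1,  -  1, 1/6,2/9, 1 , 3.42,5,7, 7 , 8,8.07,8.37 ] 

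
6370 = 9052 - 2682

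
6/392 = 3/196 = 0.02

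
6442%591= 532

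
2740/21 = 2740/21= 130.48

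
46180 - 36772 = 9408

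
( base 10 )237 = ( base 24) 9L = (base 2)11101101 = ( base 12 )179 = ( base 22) ah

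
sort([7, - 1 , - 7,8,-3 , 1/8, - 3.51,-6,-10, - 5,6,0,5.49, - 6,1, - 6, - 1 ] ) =[  -  10, - 7, - 6, - 6, - 6,-5, - 3.51, - 3, - 1,-1, 0, 1/8, 1, 5.49, 6, 7, 8 ] 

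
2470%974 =522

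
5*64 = 320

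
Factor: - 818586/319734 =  - 3^1*163^1*191^(-1) = - 489/191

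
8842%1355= 712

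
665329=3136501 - 2471172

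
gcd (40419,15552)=81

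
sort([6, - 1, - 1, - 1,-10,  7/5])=[ - 10,-1 , - 1,-1, 7/5, 6 ] 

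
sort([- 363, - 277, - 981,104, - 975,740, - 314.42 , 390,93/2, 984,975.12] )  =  [ - 981, - 975 , - 363,- 314.42, - 277, 93/2 , 104, 390, 740,  975.12,984]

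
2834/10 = 283 + 2/5= 283.40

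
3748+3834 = 7582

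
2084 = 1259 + 825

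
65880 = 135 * 488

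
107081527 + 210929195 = 318010722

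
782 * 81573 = 63790086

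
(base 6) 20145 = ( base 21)60b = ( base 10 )2657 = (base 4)221201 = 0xa61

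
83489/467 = 83489/467 = 178.78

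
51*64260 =3277260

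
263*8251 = 2170013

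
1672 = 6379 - 4707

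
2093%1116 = 977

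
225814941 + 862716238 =1088531179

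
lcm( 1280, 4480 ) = 8960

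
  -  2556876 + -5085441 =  - 7642317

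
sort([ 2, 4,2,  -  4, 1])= [ - 4, 1, 2,2, 4]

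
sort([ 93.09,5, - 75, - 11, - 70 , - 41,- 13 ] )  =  [ - 75, - 70, - 41, - 13,-11,5, 93.09 ] 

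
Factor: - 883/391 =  - 17^(-1 )*23^ ( - 1) * 883^1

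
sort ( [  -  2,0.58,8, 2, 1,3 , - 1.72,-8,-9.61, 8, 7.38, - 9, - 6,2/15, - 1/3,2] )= [ - 9.61, - 9, - 8, - 6, - 2 , - 1.72, - 1/3, 2/15,0.58,1, 2,  2, 3, 7.38, 8, 8]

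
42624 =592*72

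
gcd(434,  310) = 62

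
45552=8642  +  36910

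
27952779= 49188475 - 21235696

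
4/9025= 4/9025 = 0.00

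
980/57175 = 196/11435 = 0.02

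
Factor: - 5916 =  - 2^2*3^1*17^1 * 29^1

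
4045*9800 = 39641000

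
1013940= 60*16899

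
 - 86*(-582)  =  50052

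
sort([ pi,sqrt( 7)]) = [sqrt( 7 ) , pi] 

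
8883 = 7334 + 1549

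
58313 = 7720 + 50593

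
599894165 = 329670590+270223575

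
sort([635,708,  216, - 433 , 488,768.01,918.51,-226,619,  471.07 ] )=[ - 433,-226, 216 , 471.07, 488,619, 635,708,768.01,918.51 ] 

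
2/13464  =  1/6732=0.00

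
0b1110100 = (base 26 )4C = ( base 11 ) A6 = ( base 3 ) 11022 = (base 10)116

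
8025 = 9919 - 1894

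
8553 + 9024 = 17577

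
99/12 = 33/4 = 8.25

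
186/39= 4+ 10/13 = 4.77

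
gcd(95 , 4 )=1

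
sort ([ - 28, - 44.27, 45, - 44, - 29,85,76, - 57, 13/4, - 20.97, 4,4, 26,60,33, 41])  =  [-57,-44.27 , - 44 ,-29, -28, - 20.97, 13/4,4, 4, 26,33,41, 45, 60,76,85 ] 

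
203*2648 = 537544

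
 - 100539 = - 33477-67062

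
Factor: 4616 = 2^3 * 577^1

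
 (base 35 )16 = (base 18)25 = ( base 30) 1B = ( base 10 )41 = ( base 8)51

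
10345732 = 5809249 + 4536483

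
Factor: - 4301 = -11^1*17^1*23^1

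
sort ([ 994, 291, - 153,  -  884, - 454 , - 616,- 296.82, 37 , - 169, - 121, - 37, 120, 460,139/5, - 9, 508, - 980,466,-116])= [ - 980, - 884 , - 616, - 454,-296.82, - 169, - 153, - 121, - 116,-37, - 9, 139/5,  37,  120,291,460, 466, 508, 994 ] 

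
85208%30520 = 24168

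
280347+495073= 775420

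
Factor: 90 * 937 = 2^1*3^2*5^1*937^1 =84330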